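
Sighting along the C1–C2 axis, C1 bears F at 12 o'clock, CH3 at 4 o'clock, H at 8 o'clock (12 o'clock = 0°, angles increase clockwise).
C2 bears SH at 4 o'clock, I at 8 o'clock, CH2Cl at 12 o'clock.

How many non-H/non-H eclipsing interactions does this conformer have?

2

Non-H eclipsing pairs: F(0°)/CH2Cl(0°); CH3(120°)/SH(120°) — 2 interactions.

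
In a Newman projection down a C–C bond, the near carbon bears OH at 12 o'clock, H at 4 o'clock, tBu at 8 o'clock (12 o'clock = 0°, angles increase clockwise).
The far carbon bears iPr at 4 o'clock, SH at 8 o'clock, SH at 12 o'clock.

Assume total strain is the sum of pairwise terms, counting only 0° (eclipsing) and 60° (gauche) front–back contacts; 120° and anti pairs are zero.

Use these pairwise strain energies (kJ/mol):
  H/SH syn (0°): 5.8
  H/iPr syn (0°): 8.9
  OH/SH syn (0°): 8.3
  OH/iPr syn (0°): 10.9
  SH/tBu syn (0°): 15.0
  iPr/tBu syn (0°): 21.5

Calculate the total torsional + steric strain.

This conformer (eclipsed): OH–SH eclipsed, H–iPr eclipsed, tBu–SH eclipsed; 8.3 + 8.9 + 15.0 = 32.2 kJ/mol.

32.2 kJ/mol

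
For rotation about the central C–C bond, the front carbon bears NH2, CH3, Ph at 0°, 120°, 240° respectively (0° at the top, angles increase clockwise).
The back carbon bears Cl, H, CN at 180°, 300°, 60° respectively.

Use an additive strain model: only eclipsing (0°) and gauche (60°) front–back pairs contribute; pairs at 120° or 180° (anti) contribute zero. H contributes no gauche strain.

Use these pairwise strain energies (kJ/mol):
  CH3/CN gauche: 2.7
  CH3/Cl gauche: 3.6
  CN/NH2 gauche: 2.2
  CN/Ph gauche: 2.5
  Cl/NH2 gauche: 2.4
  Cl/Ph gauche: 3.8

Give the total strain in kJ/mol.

This conformer (staggered): NH2(0°)/CN(60°) gauche 2.2; CH3(120°)/Cl(180°) gauche 3.6; CH3(120°)/CN(60°) gauche 2.7; Ph(240°)/Cl(180°) gauche 3.8 → 12.3 kJ/mol.

12.3 kJ/mol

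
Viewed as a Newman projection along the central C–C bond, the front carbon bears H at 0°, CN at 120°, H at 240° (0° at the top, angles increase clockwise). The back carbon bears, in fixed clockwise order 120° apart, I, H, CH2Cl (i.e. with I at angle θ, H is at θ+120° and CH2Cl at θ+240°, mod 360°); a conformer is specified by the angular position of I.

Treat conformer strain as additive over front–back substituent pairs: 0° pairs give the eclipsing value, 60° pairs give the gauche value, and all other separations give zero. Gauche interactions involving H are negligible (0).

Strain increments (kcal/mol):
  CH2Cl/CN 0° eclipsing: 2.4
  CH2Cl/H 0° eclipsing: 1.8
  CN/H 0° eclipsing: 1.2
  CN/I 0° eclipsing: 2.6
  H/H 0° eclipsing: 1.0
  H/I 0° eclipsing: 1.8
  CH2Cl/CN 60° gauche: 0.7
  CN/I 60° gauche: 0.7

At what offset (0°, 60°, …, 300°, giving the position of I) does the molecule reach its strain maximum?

I at 0° (eclipsed): H(0°)/I(0°) eclipsed 1.8; CN(120°)/H(120°) eclipsed 1.2; H(240°)/CH2Cl(240°) eclipsed 1.8 → 4.8 kcal/mol.
I at 60° (staggered): CN(120°)/I(60°) gauche 0.7 → 0.7 kcal/mol.
I at 120° (eclipsed): H(0°)/CH2Cl(0°) eclipsed 1.8; CN(120°)/I(120°) eclipsed 2.6; H(240°)/H(240°) eclipsed 1.0 → 5.4 kcal/mol.
I at 180° (staggered): CN(120°)/I(180°) gauche 0.7; CN(120°)/CH2Cl(60°) gauche 0.7 → 1.4 kcal/mol.
I at 240° (eclipsed): H(0°)/H(0°) eclipsed 1.0; CN(120°)/CH2Cl(120°) eclipsed 2.4; H(240°)/I(240°) eclipsed 1.8 → 5.2 kcal/mol.
I at 300° (staggered): CN(120°)/CH2Cl(180°) gauche 0.7 → 0.7 kcal/mol.
The maximum (5.4 kcal/mol) occurs with I at 120°.

120°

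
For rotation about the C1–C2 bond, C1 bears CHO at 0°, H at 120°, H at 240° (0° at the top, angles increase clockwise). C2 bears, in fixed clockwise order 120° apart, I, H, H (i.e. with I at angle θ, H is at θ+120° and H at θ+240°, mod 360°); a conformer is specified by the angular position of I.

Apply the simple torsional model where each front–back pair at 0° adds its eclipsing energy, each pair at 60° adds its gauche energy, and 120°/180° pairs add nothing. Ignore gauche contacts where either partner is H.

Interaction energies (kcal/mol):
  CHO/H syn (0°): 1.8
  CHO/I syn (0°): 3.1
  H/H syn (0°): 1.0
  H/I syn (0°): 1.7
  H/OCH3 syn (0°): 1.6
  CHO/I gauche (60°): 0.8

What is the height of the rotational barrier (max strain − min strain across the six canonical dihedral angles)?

5.1 kcal/mol

I at 0° (eclipsed): CHO–I eclipsed, H–H eclipsed, H–H eclipsed; 3.1 + 1.0 + 1.0 = 5.1 kcal/mol.
I at 60° (staggered): CHO–I gauche; 0.8 = 0.8 kcal/mol.
I at 120° (eclipsed): CHO–H eclipsed, H–I eclipsed, H–H eclipsed; 1.8 + 1.7 + 1.0 = 4.5 kcal/mol.
I at 180° (staggered): no non-H gauche contacts → 0.0 kcal/mol.
I at 240° (eclipsed): CHO–H eclipsed, H–H eclipsed, H–I eclipsed; 1.8 + 1.0 + 1.7 = 4.5 kcal/mol.
I at 300° (staggered): CHO–I gauche; 0.8 = 0.8 kcal/mol.
Max at 0° (5.1 kcal/mol), min at 180° (0.0 kcal/mol); barrier = 5.1 kcal/mol.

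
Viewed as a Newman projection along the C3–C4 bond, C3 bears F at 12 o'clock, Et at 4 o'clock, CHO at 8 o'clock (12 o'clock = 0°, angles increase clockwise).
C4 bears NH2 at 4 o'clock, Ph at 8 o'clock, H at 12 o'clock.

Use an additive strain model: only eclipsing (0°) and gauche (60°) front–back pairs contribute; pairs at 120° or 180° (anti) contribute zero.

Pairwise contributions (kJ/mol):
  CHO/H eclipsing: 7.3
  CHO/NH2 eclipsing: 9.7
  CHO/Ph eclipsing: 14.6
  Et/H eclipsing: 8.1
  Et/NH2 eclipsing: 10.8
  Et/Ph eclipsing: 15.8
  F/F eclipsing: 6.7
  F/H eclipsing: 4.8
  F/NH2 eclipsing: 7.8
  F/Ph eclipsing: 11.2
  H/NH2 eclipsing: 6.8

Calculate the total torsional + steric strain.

30.2 kJ/mol

This conformer (eclipsed): F–H eclipsed, Et–NH2 eclipsed, CHO–Ph eclipsed; 4.8 + 10.8 + 14.6 = 30.2 kJ/mol.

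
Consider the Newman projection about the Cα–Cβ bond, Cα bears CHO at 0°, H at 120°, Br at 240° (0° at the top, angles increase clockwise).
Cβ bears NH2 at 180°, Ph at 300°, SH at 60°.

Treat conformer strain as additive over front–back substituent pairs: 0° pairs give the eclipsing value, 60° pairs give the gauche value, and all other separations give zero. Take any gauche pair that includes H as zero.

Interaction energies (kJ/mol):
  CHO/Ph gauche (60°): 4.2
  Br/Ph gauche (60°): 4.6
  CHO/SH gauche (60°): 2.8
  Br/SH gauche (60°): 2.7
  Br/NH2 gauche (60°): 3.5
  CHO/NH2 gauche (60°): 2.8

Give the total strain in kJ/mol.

This conformer (staggered): CHO(0°)/Ph(300°) gauche 4.2; CHO(0°)/SH(60°) gauche 2.8; Br(240°)/NH2(180°) gauche 3.5; Br(240°)/Ph(300°) gauche 4.6 → 15.1 kJ/mol.

15.1 kJ/mol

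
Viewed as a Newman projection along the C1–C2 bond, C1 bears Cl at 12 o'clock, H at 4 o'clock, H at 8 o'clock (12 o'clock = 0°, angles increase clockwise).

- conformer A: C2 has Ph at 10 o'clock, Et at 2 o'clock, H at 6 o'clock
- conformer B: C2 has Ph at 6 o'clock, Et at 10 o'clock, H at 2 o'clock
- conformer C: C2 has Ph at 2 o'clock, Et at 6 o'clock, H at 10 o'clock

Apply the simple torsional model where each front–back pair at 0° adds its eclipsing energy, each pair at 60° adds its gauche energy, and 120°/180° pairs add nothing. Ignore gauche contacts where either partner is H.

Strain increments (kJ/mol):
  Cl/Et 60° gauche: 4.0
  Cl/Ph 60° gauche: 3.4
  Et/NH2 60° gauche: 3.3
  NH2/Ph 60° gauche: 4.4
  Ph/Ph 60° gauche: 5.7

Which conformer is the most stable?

C

A (staggered): Cl–Ph gauche, Cl–Et gauche; 3.4 + 4.0 = 7.4 kJ/mol.
B (staggered): Cl–Et gauche; 4.0 = 4.0 kJ/mol.
C (staggered): Cl–Ph gauche; 3.4 = 3.4 kJ/mol.
C has the lowest total (3.4 kJ/mol).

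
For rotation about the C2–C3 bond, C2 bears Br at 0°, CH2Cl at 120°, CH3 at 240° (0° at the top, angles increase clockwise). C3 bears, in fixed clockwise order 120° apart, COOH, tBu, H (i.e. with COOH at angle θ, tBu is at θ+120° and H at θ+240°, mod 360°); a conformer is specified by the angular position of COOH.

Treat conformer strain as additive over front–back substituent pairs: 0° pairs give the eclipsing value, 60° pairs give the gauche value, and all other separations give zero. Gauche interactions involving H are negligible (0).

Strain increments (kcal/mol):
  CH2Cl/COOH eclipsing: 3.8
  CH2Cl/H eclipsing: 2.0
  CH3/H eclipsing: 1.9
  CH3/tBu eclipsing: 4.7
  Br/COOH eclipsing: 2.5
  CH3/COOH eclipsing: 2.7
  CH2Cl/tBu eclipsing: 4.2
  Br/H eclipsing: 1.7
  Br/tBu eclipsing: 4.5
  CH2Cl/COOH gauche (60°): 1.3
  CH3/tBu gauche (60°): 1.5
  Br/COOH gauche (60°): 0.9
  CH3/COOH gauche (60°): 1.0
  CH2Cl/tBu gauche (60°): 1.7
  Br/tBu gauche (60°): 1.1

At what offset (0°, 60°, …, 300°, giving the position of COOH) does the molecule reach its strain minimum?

COOH at 0° (eclipsed): Br(0°)/COOH(0°) eclipsed 2.5; CH2Cl(120°)/tBu(120°) eclipsed 4.2; CH3(240°)/H(240°) eclipsed 1.9 → 8.6 kcal/mol.
COOH at 60° (staggered): Br(0°)/COOH(60°) gauche 0.9; CH2Cl(120°)/COOH(60°) gauche 1.3; CH2Cl(120°)/tBu(180°) gauche 1.7; CH3(240°)/tBu(180°) gauche 1.5 → 5.4 kcal/mol.
COOH at 120° (eclipsed): Br(0°)/H(0°) eclipsed 1.7; CH2Cl(120°)/COOH(120°) eclipsed 3.8; CH3(240°)/tBu(240°) eclipsed 4.7 → 10.2 kcal/mol.
COOH at 180° (staggered): Br(0°)/tBu(300°) gauche 1.1; CH2Cl(120°)/COOH(180°) gauche 1.3; CH3(240°)/COOH(180°) gauche 1.0; CH3(240°)/tBu(300°) gauche 1.5 → 4.9 kcal/mol.
COOH at 240° (eclipsed): Br(0°)/tBu(0°) eclipsed 4.5; CH2Cl(120°)/H(120°) eclipsed 2.0; CH3(240°)/COOH(240°) eclipsed 2.7 → 9.2 kcal/mol.
COOH at 300° (staggered): Br(0°)/COOH(300°) gauche 0.9; Br(0°)/tBu(60°) gauche 1.1; CH2Cl(120°)/tBu(60°) gauche 1.7; CH3(240°)/COOH(300°) gauche 1.0 → 4.7 kcal/mol.
The minimum (4.7 kcal/mol) occurs with COOH at 300°.

300°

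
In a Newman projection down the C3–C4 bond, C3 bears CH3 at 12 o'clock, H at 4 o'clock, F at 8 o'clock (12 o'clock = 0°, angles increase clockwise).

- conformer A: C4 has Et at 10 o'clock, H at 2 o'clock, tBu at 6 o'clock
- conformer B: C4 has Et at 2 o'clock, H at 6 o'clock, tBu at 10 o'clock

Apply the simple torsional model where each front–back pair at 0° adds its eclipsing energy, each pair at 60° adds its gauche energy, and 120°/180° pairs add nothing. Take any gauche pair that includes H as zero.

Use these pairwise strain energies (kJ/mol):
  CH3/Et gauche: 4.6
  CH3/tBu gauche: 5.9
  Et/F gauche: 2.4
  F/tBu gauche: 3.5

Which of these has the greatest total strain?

A (staggered): CH3(0°)/Et(300°) gauche 4.6; F(240°)/Et(300°) gauche 2.4; F(240°)/tBu(180°) gauche 3.5 → 10.5 kJ/mol.
B (staggered): CH3(0°)/Et(60°) gauche 4.6; CH3(0°)/tBu(300°) gauche 5.9; F(240°)/tBu(300°) gauche 3.5 → 14.0 kJ/mol.
B has the highest total (14.0 kJ/mol).

B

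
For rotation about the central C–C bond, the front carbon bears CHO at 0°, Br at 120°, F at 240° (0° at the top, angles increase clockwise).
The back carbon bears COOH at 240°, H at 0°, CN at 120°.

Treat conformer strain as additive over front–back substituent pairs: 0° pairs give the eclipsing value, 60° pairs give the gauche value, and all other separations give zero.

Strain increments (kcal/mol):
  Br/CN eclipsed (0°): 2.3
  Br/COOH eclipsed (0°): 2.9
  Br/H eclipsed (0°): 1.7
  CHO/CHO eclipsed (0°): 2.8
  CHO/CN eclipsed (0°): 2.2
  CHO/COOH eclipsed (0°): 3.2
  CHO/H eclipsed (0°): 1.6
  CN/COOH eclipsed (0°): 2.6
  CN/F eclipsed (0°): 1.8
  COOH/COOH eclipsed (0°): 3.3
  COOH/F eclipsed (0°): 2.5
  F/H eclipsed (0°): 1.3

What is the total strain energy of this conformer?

6.4 kcal/mol

This conformer (eclipsed): CHO(0°)/H(0°) eclipsed 1.6; Br(120°)/CN(120°) eclipsed 2.3; F(240°)/COOH(240°) eclipsed 2.5 → 6.4 kcal/mol.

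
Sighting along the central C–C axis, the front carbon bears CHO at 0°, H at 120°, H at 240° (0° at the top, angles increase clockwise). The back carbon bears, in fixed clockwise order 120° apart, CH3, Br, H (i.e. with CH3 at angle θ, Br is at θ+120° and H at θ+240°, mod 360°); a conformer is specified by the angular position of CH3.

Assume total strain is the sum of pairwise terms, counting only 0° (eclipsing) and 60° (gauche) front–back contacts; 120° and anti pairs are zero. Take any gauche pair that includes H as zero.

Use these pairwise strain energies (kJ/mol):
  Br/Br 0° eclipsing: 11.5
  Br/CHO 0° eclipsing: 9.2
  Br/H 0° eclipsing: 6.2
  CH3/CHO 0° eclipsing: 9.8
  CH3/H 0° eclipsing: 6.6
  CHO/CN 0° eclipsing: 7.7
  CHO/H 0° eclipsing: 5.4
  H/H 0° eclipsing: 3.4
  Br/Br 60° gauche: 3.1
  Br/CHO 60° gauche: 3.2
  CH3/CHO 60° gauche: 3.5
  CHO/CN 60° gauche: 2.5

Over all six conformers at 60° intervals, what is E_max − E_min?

16.2 kJ/mol

CH3 at 0° (eclipsed): CHO–CH3 eclipsed, H–Br eclipsed, H–H eclipsed; 9.8 + 6.2 + 3.4 = 19.4 kJ/mol.
CH3 at 60° (staggered): CHO–CH3 gauche; 3.5 = 3.5 kJ/mol.
CH3 at 120° (eclipsed): CHO–H eclipsed, H–CH3 eclipsed, H–Br eclipsed; 5.4 + 6.6 + 6.2 = 18.2 kJ/mol.
CH3 at 180° (staggered): CHO–Br gauche; 3.2 = 3.2 kJ/mol.
CH3 at 240° (eclipsed): CHO–Br eclipsed, H–H eclipsed, H–CH3 eclipsed; 9.2 + 3.4 + 6.6 = 19.2 kJ/mol.
CH3 at 300° (staggered): CHO–CH3 gauche, CHO–Br gauche; 3.5 + 3.2 = 6.7 kJ/mol.
Max at 0° (19.4 kJ/mol), min at 180° (3.2 kJ/mol); barrier = 16.2 kJ/mol.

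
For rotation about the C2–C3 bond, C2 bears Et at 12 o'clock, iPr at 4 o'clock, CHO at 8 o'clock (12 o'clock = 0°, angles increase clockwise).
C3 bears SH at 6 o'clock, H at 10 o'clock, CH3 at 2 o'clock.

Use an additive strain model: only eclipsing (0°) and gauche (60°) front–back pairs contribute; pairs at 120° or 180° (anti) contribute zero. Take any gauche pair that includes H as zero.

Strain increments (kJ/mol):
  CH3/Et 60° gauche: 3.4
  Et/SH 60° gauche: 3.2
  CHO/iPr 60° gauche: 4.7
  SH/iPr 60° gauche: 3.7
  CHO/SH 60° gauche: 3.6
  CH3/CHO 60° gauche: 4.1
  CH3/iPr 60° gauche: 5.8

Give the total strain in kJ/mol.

16.5 kJ/mol

This conformer (staggered): Et(0°)/CH3(60°) gauche 3.4; iPr(120°)/SH(180°) gauche 3.7; iPr(120°)/CH3(60°) gauche 5.8; CHO(240°)/SH(180°) gauche 3.6 → 16.5 kJ/mol.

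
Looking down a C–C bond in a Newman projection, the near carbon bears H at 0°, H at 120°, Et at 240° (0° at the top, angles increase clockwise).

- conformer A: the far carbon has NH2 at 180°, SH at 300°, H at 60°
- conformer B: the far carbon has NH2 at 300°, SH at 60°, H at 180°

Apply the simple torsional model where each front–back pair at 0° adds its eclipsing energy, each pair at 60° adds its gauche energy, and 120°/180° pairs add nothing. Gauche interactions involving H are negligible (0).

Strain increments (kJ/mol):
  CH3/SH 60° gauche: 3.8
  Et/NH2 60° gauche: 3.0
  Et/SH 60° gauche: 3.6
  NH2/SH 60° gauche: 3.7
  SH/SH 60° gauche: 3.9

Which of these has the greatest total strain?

A (staggered): Et–NH2 gauche, Et–SH gauche; 3.0 + 3.6 = 6.6 kJ/mol.
B (staggered): Et–NH2 gauche; 3.0 = 3.0 kJ/mol.
A has the highest total (6.6 kJ/mol).

A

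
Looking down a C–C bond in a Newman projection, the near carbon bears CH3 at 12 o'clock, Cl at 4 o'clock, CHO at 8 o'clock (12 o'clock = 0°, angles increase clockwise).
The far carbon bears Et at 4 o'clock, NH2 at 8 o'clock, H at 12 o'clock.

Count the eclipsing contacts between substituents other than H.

Non-H eclipsing pairs: Cl(120°)/Et(120°); CHO(240°)/NH2(240°) — 2 interactions.

2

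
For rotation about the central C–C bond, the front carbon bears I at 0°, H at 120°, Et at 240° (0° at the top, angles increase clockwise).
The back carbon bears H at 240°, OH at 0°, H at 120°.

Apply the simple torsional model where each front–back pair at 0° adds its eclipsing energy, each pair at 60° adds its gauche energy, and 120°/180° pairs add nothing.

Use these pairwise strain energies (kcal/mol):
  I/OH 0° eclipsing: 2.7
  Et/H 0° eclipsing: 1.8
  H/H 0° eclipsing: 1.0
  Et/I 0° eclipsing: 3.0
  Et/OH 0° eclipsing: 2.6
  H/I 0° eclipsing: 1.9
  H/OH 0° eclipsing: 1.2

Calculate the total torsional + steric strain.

This conformer is eclipsed. I at 0° is eclipsed with OH at 0° (2.7); H at 120° is eclipsed with H at 120° (1.0); Et at 240° is eclipsed with H at 240° (1.8). Total 5.5 kcal/mol.

5.5 kcal/mol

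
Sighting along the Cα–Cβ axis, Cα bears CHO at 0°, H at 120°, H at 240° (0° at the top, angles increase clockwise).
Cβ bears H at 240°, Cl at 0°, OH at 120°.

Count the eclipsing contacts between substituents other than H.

Non-H eclipsing pairs: CHO(0°)/Cl(0°) — 1 interaction.

1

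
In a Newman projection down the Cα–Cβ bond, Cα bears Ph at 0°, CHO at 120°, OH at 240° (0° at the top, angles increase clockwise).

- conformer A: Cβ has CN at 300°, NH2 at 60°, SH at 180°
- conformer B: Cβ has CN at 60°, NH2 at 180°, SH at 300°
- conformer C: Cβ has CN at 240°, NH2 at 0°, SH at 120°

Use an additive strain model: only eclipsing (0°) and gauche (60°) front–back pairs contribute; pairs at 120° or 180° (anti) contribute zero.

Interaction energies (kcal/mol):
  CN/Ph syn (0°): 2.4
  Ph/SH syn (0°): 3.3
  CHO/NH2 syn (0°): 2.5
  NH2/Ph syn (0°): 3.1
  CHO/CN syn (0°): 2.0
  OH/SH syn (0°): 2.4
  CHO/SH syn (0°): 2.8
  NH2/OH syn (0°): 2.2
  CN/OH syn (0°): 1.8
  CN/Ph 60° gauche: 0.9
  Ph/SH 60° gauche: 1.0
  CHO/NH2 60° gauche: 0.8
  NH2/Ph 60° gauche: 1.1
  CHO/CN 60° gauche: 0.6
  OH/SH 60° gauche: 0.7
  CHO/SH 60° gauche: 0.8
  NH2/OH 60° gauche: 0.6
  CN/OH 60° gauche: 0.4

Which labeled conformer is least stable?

C

A is staggered. Ph at 0° is gauche with CN at 300° (0.9); Ph at 0° is gauche with NH2 at 60° (1.1); CHO at 120° is gauche with NH2 at 60° (0.8); CHO at 120° is gauche with SH at 180° (0.8); OH at 240° is gauche with CN at 300° (0.4); OH at 240° is gauche with SH at 180° (0.7). Total 4.7 kcal/mol.
B is staggered. Ph at 0° is gauche with CN at 60° (0.9); Ph at 0° is gauche with SH at 300° (1.0); CHO at 120° is gauche with CN at 60° (0.6); CHO at 120° is gauche with NH2 at 180° (0.8); OH at 240° is gauche with NH2 at 180° (0.6); OH at 240° is gauche with SH at 300° (0.7). Total 4.6 kcal/mol.
C is eclipsed. Ph at 0° is eclipsed with NH2 at 0° (3.1); CHO at 120° is eclipsed with SH at 120° (2.8); OH at 240° is eclipsed with CN at 240° (1.8). Total 7.7 kcal/mol.
C has the highest total (7.7 kcal/mol).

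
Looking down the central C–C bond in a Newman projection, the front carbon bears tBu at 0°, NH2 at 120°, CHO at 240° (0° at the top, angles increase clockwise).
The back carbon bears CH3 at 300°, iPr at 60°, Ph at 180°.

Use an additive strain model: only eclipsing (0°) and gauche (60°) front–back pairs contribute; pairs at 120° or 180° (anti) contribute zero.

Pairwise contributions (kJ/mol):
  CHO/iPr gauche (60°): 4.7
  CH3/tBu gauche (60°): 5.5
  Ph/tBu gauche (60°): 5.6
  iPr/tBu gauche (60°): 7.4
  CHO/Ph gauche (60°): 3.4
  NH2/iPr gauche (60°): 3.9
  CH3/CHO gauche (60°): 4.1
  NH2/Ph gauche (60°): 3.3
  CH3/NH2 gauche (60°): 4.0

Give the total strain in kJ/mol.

This conformer (staggered): tBu–CH3 gauche, tBu–iPr gauche, NH2–iPr gauche, NH2–Ph gauche, CHO–CH3 gauche, CHO–Ph gauche; 5.5 + 7.4 + 3.9 + 3.3 + 4.1 + 3.4 = 27.6 kJ/mol.

27.6 kJ/mol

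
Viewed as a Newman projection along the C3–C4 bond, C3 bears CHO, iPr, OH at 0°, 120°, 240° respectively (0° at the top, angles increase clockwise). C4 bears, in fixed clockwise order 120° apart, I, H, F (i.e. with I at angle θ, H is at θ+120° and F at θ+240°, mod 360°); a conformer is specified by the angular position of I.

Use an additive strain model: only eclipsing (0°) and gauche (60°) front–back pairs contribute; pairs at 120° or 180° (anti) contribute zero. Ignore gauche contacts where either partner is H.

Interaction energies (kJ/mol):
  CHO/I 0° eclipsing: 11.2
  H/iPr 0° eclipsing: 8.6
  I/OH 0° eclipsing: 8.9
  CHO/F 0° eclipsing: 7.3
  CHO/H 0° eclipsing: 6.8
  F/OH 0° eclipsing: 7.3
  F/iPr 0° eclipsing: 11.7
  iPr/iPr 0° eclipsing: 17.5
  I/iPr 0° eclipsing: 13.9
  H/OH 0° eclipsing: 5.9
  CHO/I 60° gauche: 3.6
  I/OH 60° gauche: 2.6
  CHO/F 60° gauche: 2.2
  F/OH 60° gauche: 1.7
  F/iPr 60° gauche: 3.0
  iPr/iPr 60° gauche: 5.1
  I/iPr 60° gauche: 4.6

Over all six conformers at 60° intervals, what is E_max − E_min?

16.5 kJ/mol

I at 0° is eclipsed. CHO at 0° is eclipsed with I at 0° (11.2); iPr at 120° is eclipsed with H at 120° (8.6); OH at 240° is eclipsed with F at 240° (7.3). Total 27.1 kJ/mol.
I at 60° is staggered. CHO at 0° is gauche with I at 60° (3.6); CHO at 0° is gauche with F at 300° (2.2); iPr at 120° is gauche with I at 60° (4.6); OH at 240° is gauche with F at 300° (1.7). Total 12.1 kJ/mol.
I at 120° is eclipsed. CHO at 0° is eclipsed with F at 0° (7.3); iPr at 120° is eclipsed with I at 120° (13.9); OH at 240° is eclipsed with H at 240° (5.9). Total 27.1 kJ/mol.
I at 180° is staggered. CHO at 0° is gauche with F at 60° (2.2); iPr at 120° is gauche with I at 180° (4.6); iPr at 120° is gauche with F at 60° (3.0); OH at 240° is gauche with I at 180° (2.6). Total 12.4 kJ/mol.
I at 240° is eclipsed. CHO at 0° is eclipsed with H at 0° (6.8); iPr at 120° is eclipsed with F at 120° (11.7); OH at 240° is eclipsed with I at 240° (8.9). Total 27.4 kJ/mol.
I at 300° is staggered. CHO at 0° is gauche with I at 300° (3.6); iPr at 120° is gauche with F at 180° (3.0); OH at 240° is gauche with I at 300° (2.6); OH at 240° is gauche with F at 180° (1.7). Total 10.9 kJ/mol.
Max at 240° (27.4 kJ/mol), min at 300° (10.9 kJ/mol); barrier = 16.5 kJ/mol.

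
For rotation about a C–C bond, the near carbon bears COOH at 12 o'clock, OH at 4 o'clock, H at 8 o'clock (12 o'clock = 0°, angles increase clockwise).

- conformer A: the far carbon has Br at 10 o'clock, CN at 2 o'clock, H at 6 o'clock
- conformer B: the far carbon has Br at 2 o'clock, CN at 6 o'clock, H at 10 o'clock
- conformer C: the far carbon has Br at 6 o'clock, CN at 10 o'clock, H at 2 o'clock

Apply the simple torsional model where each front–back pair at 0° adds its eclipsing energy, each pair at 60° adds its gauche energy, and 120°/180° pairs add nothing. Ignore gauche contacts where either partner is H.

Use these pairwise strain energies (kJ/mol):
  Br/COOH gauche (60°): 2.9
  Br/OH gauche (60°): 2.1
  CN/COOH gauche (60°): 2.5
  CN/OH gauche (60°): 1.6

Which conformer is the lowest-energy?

C

A is staggered. COOH at 0° is gauche with Br at 300° (2.9); COOH at 0° is gauche with CN at 60° (2.5); OH at 120° is gauche with CN at 60° (1.6). Total 7.0 kJ/mol.
B is staggered. COOH at 0° is gauche with Br at 60° (2.9); OH at 120° is gauche with Br at 60° (2.1); OH at 120° is gauche with CN at 180° (1.6). Total 6.6 kJ/mol.
C is staggered. COOH at 0° is gauche with CN at 300° (2.5); OH at 120° is gauche with Br at 180° (2.1). Total 4.6 kJ/mol.
C has the lowest total (4.6 kJ/mol).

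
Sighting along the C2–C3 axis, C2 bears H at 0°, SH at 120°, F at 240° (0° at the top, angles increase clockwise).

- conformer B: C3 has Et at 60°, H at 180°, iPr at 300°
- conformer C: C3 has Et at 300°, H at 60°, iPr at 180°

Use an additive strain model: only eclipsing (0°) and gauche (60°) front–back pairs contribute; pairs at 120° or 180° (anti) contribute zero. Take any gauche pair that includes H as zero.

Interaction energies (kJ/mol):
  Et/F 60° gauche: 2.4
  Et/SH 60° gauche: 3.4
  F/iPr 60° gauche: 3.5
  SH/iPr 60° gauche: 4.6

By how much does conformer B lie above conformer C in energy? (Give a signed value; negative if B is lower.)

B (staggered): SH(120°)/Et(60°) gauche 3.4; F(240°)/iPr(300°) gauche 3.5 → 6.9 kJ/mol.
C (staggered): SH(120°)/iPr(180°) gauche 4.6; F(240°)/Et(300°) gauche 2.4; F(240°)/iPr(180°) gauche 3.5 → 10.5 kJ/mol.
E(B) − E(C) = 6.9 − 10.5 = -3.6 kJ/mol.

-3.6 kJ/mol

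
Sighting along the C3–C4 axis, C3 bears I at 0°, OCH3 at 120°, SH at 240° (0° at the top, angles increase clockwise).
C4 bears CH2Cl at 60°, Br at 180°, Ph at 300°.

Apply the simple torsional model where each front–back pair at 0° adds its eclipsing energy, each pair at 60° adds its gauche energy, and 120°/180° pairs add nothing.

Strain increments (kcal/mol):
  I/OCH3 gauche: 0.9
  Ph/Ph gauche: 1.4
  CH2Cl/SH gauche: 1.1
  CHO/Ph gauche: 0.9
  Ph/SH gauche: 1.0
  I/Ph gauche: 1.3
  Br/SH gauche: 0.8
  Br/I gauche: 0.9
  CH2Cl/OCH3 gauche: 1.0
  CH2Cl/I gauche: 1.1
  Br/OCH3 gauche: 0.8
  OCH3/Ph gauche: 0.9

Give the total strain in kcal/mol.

6.0 kcal/mol

This conformer (staggered): I–CH2Cl gauche, I–Ph gauche, OCH3–CH2Cl gauche, OCH3–Br gauche, SH–Br gauche, SH–Ph gauche; 1.1 + 1.3 + 1.0 + 0.8 + 0.8 + 1.0 = 6.0 kcal/mol.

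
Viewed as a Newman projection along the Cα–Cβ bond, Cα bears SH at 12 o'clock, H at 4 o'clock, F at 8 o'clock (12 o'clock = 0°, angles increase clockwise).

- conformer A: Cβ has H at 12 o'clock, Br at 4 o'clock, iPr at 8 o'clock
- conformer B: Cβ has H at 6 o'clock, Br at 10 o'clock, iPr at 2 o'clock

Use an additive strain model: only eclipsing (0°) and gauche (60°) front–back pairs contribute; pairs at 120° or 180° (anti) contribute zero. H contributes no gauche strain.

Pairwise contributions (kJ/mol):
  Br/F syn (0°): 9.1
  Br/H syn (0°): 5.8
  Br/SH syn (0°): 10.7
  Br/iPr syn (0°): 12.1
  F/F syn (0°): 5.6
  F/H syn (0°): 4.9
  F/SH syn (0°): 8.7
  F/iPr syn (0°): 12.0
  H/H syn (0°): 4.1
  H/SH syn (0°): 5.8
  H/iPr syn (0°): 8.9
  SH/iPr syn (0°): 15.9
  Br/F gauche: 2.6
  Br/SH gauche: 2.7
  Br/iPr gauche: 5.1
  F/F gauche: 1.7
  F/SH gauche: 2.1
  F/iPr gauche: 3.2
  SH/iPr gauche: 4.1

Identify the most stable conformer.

A (eclipsed): SH–H eclipsed, H–Br eclipsed, F–iPr eclipsed; 5.8 + 5.8 + 12.0 = 23.6 kJ/mol.
B (staggered): SH–Br gauche, SH–iPr gauche, F–Br gauche; 2.7 + 4.1 + 2.6 = 9.4 kJ/mol.
B has the lowest total (9.4 kJ/mol).

B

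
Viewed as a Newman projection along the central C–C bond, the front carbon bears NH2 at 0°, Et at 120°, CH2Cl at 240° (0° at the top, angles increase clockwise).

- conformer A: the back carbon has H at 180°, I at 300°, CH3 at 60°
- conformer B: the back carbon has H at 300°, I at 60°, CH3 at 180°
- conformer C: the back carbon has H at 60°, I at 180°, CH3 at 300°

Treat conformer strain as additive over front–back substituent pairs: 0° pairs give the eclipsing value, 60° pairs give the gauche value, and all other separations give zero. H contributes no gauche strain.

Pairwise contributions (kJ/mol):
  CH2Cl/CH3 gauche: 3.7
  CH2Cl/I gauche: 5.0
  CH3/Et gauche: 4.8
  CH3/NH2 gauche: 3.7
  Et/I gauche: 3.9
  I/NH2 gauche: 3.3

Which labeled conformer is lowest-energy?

A (staggered): NH2–I gauche, NH2–CH3 gauche, Et–CH3 gauche, CH2Cl–I gauche; 3.3 + 3.7 + 4.8 + 5.0 = 16.8 kJ/mol.
B (staggered): NH2–I gauche, Et–I gauche, Et–CH3 gauche, CH2Cl–CH3 gauche; 3.3 + 3.9 + 4.8 + 3.7 = 15.7 kJ/mol.
C (staggered): NH2–CH3 gauche, Et–I gauche, CH2Cl–I gauche, CH2Cl–CH3 gauche; 3.7 + 3.9 + 5.0 + 3.7 = 16.3 kJ/mol.
B has the lowest total (15.7 kJ/mol).

B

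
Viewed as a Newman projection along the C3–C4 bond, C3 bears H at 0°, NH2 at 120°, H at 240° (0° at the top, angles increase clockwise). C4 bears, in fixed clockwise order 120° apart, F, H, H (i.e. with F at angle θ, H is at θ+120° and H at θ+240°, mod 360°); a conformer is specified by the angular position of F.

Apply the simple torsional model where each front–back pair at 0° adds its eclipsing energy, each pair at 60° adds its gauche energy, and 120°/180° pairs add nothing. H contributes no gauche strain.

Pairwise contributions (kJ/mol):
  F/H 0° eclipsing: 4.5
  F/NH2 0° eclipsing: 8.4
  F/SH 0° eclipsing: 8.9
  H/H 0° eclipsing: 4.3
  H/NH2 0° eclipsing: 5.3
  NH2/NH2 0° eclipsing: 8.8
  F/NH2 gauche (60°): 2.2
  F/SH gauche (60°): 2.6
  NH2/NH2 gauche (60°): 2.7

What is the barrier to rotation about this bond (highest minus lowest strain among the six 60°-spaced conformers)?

17.0 kJ/mol

F at 0° (eclipsed): H–F eclipsed, NH2–H eclipsed, H–H eclipsed; 4.5 + 5.3 + 4.3 = 14.1 kJ/mol.
F at 60° (staggered): NH2–F gauche; 2.2 = 2.2 kJ/mol.
F at 120° (eclipsed): H–H eclipsed, NH2–F eclipsed, H–H eclipsed; 4.3 + 8.4 + 4.3 = 17.0 kJ/mol.
F at 180° (staggered): NH2–F gauche; 2.2 = 2.2 kJ/mol.
F at 240° (eclipsed): H–H eclipsed, NH2–H eclipsed, H–F eclipsed; 4.3 + 5.3 + 4.5 = 14.1 kJ/mol.
F at 300° (staggered): no non-H gauche contacts → 0.0 kJ/mol.
Max at 120° (17.0 kJ/mol), min at 300° (0.0 kJ/mol); barrier = 17.0 kJ/mol.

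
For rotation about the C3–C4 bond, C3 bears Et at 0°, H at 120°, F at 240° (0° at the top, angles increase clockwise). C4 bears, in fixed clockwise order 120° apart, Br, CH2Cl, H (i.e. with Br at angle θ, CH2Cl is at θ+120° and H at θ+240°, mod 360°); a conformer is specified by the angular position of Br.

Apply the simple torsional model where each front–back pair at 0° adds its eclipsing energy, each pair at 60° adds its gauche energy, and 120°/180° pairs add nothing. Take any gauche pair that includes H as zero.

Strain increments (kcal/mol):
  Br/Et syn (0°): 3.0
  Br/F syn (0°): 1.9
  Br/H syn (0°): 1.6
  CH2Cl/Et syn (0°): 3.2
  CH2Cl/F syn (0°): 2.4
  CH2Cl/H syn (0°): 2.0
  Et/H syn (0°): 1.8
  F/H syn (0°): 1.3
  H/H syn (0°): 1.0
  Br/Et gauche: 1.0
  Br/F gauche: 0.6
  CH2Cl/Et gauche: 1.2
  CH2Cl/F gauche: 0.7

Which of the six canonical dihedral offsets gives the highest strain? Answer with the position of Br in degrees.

Br at 0° (eclipsed): Et(0°)/Br(0°) eclipsed 3.0; H(120°)/CH2Cl(120°) eclipsed 2.0; F(240°)/H(240°) eclipsed 1.3 → 6.3 kcal/mol.
Br at 60° (staggered): Et(0°)/Br(60°) gauche 1.0; F(240°)/CH2Cl(180°) gauche 0.7 → 1.7 kcal/mol.
Br at 120° (eclipsed): Et(0°)/H(0°) eclipsed 1.8; H(120°)/Br(120°) eclipsed 1.6; F(240°)/CH2Cl(240°) eclipsed 2.4 → 5.8 kcal/mol.
Br at 180° (staggered): Et(0°)/CH2Cl(300°) gauche 1.2; F(240°)/Br(180°) gauche 0.6; F(240°)/CH2Cl(300°) gauche 0.7 → 2.5 kcal/mol.
Br at 240° (eclipsed): Et(0°)/CH2Cl(0°) eclipsed 3.2; H(120°)/H(120°) eclipsed 1.0; F(240°)/Br(240°) eclipsed 1.9 → 6.1 kcal/mol.
Br at 300° (staggered): Et(0°)/Br(300°) gauche 1.0; Et(0°)/CH2Cl(60°) gauche 1.2; F(240°)/Br(300°) gauche 0.6 → 2.8 kcal/mol.
The maximum (6.3 kcal/mol) occurs with Br at 0°.

0°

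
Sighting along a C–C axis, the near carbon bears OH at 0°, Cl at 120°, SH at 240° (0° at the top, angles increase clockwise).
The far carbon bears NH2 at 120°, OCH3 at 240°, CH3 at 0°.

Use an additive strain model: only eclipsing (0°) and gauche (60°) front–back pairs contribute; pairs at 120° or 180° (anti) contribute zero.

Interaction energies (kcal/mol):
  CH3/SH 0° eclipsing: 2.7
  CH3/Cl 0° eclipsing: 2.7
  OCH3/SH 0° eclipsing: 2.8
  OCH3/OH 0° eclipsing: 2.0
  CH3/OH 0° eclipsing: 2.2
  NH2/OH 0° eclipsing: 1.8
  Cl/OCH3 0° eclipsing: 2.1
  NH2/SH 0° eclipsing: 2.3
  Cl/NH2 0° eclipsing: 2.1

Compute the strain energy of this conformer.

7.1 kcal/mol

This conformer (eclipsed): OH(0°)/CH3(0°) eclipsed 2.2; Cl(120°)/NH2(120°) eclipsed 2.1; SH(240°)/OCH3(240°) eclipsed 2.8 → 7.1 kcal/mol.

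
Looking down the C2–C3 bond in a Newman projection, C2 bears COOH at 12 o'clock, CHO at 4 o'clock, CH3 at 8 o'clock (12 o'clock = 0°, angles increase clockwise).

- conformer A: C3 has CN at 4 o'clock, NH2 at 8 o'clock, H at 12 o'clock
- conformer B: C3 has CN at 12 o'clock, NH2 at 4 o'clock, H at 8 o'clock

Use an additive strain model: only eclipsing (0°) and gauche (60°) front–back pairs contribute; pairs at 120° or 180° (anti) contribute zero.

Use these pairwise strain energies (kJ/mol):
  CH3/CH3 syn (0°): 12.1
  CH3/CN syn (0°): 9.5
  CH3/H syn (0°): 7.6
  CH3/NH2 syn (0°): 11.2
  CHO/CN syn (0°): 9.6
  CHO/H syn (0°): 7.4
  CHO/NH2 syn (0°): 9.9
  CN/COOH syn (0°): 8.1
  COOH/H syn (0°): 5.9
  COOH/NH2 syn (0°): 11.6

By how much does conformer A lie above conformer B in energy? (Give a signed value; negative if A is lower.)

+1.1 kJ/mol

A (eclipsed): COOH–H eclipsed, CHO–CN eclipsed, CH3–NH2 eclipsed; 5.9 + 9.6 + 11.2 = 26.7 kJ/mol.
B (eclipsed): COOH–CN eclipsed, CHO–NH2 eclipsed, CH3–H eclipsed; 8.1 + 9.9 + 7.6 = 25.6 kJ/mol.
E(A) − E(B) = 26.7 − 25.6 = +1.1 kJ/mol.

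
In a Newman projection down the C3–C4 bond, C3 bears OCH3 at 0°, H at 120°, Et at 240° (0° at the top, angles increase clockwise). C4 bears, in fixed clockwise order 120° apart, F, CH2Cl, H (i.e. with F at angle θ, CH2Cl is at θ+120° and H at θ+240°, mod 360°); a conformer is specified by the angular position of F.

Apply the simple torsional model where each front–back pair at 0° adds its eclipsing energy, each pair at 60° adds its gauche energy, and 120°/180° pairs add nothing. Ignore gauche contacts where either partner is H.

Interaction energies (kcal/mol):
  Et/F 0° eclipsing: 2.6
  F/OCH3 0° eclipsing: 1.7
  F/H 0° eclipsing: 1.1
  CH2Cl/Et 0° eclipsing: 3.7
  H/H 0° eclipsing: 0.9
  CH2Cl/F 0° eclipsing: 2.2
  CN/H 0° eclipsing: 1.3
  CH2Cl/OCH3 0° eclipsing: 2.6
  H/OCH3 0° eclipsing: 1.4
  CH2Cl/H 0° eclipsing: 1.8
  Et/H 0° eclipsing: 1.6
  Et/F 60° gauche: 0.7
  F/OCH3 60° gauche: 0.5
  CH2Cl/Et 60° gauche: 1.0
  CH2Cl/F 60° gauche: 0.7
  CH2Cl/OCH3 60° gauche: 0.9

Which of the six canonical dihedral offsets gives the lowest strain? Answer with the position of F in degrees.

60°

F at 0° is eclipsed. OCH3 at 0° is eclipsed with F at 0° (1.7); H at 120° is eclipsed with CH2Cl at 120° (1.8); Et at 240° is eclipsed with H at 240° (1.6). Total 5.1 kcal/mol.
F at 60° is staggered. OCH3 at 0° is gauche with F at 60° (0.5); Et at 240° is gauche with CH2Cl at 180° (1.0). Total 1.5 kcal/mol.
F at 120° is eclipsed. OCH3 at 0° is eclipsed with H at 0° (1.4); H at 120° is eclipsed with F at 120° (1.1); Et at 240° is eclipsed with CH2Cl at 240° (3.7). Total 6.2 kcal/mol.
F at 180° is staggered. OCH3 at 0° is gauche with CH2Cl at 300° (0.9); Et at 240° is gauche with F at 180° (0.7); Et at 240° is gauche with CH2Cl at 300° (1.0). Total 2.6 kcal/mol.
F at 240° is eclipsed. OCH3 at 0° is eclipsed with CH2Cl at 0° (2.6); H at 120° is eclipsed with H at 120° (0.9); Et at 240° is eclipsed with F at 240° (2.6). Total 6.1 kcal/mol.
F at 300° is staggered. OCH3 at 0° is gauche with F at 300° (0.5); OCH3 at 0° is gauche with CH2Cl at 60° (0.9); Et at 240° is gauche with F at 300° (0.7). Total 2.1 kcal/mol.
The minimum (1.5 kcal/mol) occurs with F at 60°.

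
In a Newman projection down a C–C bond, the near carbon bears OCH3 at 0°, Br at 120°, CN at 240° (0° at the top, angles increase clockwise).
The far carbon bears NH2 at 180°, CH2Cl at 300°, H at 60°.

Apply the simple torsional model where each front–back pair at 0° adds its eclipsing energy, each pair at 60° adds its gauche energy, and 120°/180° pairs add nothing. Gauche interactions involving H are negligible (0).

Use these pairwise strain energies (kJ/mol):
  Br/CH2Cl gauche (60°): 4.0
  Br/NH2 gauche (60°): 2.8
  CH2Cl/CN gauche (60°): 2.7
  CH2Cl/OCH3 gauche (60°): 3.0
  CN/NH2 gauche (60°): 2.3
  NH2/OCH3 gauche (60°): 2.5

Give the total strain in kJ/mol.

10.8 kJ/mol

This conformer (staggered): OCH3–CH2Cl gauche, Br–NH2 gauche, CN–NH2 gauche, CN–CH2Cl gauche; 3.0 + 2.8 + 2.3 + 2.7 = 10.8 kJ/mol.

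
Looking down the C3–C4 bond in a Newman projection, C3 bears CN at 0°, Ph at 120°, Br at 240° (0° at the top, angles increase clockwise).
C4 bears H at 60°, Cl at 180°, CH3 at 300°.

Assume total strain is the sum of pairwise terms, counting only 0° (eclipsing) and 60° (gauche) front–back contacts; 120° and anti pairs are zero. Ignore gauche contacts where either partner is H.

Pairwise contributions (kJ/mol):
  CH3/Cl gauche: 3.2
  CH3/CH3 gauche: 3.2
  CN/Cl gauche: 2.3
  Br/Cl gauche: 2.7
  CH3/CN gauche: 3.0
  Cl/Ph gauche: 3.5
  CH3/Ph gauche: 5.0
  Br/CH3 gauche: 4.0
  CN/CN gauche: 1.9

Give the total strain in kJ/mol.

13.2 kJ/mol

This conformer is staggered. CN at 0° is gauche with CH3 at 300° (3.0); Ph at 120° is gauche with Cl at 180° (3.5); Br at 240° is gauche with Cl at 180° (2.7); Br at 240° is gauche with CH3 at 300° (4.0). Total 13.2 kJ/mol.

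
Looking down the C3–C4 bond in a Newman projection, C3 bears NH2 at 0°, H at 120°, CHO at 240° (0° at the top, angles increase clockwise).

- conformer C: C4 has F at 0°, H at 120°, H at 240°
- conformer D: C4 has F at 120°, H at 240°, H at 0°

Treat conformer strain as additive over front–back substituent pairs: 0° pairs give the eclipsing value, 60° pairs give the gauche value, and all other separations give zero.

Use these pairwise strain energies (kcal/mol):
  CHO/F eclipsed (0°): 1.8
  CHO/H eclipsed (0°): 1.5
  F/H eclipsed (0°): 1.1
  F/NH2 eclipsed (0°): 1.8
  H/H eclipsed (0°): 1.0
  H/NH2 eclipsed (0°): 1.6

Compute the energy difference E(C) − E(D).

+0.1 kcal/mol

C (eclipsed): NH2(0°)/F(0°) eclipsed 1.8; H(120°)/H(120°) eclipsed 1.0; CHO(240°)/H(240°) eclipsed 1.5 → 4.3 kcal/mol.
D (eclipsed): NH2(0°)/H(0°) eclipsed 1.6; H(120°)/F(120°) eclipsed 1.1; CHO(240°)/H(240°) eclipsed 1.5 → 4.2 kcal/mol.
E(C) − E(D) = 4.3 − 4.2 = +0.1 kcal/mol.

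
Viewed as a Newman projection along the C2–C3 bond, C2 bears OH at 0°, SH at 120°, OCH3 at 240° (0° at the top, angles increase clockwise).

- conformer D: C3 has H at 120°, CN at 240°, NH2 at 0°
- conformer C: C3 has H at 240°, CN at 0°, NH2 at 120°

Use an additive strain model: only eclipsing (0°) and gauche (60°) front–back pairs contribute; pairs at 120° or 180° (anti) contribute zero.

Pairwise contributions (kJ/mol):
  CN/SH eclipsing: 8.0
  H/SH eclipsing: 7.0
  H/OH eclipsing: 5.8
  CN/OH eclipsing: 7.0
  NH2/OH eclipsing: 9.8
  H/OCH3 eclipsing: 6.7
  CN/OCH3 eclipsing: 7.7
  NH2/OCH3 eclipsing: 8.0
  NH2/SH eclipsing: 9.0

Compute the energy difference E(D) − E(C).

+1.8 kJ/mol

D (eclipsed): OH–NH2 eclipsed, SH–H eclipsed, OCH3–CN eclipsed; 9.8 + 7.0 + 7.7 = 24.5 kJ/mol.
C (eclipsed): OH–CN eclipsed, SH–NH2 eclipsed, OCH3–H eclipsed; 7.0 + 9.0 + 6.7 = 22.7 kJ/mol.
E(D) − E(C) = 24.5 − 22.7 = +1.8 kJ/mol.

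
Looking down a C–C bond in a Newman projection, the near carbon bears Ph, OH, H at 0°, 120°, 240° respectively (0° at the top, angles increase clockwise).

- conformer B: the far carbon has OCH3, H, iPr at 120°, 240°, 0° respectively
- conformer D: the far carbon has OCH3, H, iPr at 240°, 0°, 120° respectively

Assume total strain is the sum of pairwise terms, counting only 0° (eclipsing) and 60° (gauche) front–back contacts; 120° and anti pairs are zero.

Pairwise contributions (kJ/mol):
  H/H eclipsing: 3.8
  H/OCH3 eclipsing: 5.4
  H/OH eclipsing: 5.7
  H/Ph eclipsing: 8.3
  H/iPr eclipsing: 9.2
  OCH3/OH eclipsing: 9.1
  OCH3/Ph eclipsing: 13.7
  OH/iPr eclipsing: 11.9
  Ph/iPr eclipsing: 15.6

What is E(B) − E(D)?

B (eclipsed): Ph(0°)/iPr(0°) eclipsed 15.6; OH(120°)/OCH3(120°) eclipsed 9.1; H(240°)/H(240°) eclipsed 3.8 → 28.5 kJ/mol.
D (eclipsed): Ph(0°)/H(0°) eclipsed 8.3; OH(120°)/iPr(120°) eclipsed 11.9; H(240°)/OCH3(240°) eclipsed 5.4 → 25.6 kJ/mol.
E(B) − E(D) = 28.5 − 25.6 = +2.9 kJ/mol.

+2.9 kJ/mol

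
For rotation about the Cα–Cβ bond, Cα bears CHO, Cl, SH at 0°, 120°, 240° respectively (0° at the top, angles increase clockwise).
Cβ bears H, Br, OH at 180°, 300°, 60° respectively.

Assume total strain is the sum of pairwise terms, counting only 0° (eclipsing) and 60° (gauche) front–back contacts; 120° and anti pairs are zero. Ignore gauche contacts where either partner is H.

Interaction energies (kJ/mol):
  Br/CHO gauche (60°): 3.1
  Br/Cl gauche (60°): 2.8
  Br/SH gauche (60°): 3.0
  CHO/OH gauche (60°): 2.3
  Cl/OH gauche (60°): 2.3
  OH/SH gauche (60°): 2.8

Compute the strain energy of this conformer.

This conformer (staggered): CHO(0°)/Br(300°) gauche 3.1; CHO(0°)/OH(60°) gauche 2.3; Cl(120°)/OH(60°) gauche 2.3; SH(240°)/Br(300°) gauche 3.0 → 10.7 kJ/mol.

10.7 kJ/mol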